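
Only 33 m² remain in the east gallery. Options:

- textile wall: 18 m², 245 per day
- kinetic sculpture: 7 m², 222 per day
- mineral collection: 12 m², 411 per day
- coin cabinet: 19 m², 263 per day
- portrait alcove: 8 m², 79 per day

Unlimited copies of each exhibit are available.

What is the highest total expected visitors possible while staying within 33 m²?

The ratio heuristic lands on kinetic sculpture + 2×mineral collection (1044) but leaves 2 m² idle.
The 12 m² tied up in mineral collection is better spent on 2×kinetic sculpture — total rises to 1077 (33 m²).
No other feasible combination exceeds 1077.

1077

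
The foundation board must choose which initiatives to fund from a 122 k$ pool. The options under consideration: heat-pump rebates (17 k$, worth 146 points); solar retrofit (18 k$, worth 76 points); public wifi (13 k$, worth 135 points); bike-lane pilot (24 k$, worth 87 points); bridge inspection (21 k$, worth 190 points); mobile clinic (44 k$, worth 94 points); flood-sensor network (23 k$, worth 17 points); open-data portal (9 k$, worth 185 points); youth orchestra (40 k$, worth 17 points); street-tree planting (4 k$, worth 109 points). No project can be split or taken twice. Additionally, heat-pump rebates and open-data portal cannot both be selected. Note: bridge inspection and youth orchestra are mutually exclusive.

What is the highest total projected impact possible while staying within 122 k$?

Ranking by ratio (projected impact/k$): street-tree planting 27.25, open-data portal 20.56, public wifi 10.38.
Best packing: public wifi + bike-lane pilot + bridge inspection + mobile clinic + open-data portal + street-tree planting — 115 k$, 800 total.
The closest alternative, solar retrofit + public wifi + bike-lane pilot + bridge inspection + flood-sensor network + open-data portal + street-tree planting, reaches only 799.

800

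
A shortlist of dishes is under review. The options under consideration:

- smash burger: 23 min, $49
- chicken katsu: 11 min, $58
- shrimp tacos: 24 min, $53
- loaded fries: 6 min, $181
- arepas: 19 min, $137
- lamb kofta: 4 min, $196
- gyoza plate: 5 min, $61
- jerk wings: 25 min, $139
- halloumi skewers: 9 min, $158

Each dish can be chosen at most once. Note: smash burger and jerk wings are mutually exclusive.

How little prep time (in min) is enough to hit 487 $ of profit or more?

19

Need the lightest bundle worth ≥ 487.
Taking loaded fries + lamb kofta + halloumi skewers gives 535 (≥ 487) for 19 min.
Below 19 min the best achievable stays under 487.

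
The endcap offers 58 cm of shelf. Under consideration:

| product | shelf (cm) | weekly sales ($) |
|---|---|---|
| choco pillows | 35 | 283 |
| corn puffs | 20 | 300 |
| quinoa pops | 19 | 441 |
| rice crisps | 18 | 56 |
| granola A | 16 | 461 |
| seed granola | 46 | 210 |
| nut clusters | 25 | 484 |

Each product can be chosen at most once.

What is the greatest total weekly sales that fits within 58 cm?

1202

Corn puffs + quinoa pops + granola A uses 55 of the 58 cm and totals 1202.
The closest alternative, quinoa pops + rice crisps + granola A, reaches only 958.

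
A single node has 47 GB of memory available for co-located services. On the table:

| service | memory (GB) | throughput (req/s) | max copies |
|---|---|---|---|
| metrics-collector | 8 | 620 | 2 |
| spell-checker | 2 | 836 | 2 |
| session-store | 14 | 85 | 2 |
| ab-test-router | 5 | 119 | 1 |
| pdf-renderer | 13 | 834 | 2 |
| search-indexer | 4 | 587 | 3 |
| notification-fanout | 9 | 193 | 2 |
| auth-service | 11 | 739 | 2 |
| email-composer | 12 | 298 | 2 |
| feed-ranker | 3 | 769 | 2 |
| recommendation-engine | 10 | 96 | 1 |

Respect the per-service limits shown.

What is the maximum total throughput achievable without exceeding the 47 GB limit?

6544

Ranking by ratio (throughput/GB): spell-checker 418.00, feed-ranker 256.33, search-indexer 146.75, metrics-collector 77.50.
The ratio heuristic lands on 2×metrics-collector + 2×spell-checker + ab-test-router + 3×search-indexer + 2×feed-ranker (6330) but leaves 4 GB idle.
Replace 2×metrics-collector and ab-test-router with pdf-renderer + auth-service: the trade gains 214 net, giving 6544 at 46 GB.
No other feasible combination exceeds 6544.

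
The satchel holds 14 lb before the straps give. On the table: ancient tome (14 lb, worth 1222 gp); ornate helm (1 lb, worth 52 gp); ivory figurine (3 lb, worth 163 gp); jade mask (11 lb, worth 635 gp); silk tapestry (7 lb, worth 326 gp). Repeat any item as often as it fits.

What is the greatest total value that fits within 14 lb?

By value per lb: ancient tome 87.29, jade mask 57.73, ivory figurine 54.33, ornate helm 52.00 lead.
The ratio ordering already packs tightly: ancient tome, 14 lb, 1222.

1222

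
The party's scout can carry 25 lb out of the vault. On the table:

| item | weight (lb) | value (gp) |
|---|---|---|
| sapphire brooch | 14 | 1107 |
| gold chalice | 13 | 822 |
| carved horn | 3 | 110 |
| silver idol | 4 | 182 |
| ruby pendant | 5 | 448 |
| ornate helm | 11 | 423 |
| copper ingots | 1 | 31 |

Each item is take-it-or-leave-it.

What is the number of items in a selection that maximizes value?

The maximum value within 25 lb is 1768.
One optimal bundle: sapphire brooch + silver idol + ruby pendant + copper ingots (24 lb).
All optima have 4 items.

4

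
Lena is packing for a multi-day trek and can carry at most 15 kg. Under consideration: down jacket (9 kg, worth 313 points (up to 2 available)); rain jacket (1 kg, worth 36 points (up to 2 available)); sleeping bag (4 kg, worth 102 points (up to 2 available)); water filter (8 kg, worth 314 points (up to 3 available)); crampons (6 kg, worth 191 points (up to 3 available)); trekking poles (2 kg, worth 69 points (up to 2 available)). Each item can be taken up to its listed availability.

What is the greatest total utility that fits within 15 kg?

541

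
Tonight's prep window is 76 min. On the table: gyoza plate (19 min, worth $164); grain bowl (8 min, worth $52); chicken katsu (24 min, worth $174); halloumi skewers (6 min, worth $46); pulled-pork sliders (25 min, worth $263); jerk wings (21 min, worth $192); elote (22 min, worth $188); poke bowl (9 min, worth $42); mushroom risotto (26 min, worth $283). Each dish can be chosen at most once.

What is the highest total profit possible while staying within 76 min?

756

Density check — mushroom risotto 10.88, pulled-pork sliders 10.52, jerk wings 9.14, gyoza plate 8.63 are the best per min.
Greedy by ratio would take pulled-pork sliders + jerk wings + mushroom risotto: 72 min used, total 738.
Replace jerk wings with gyoza plate + halloumi skewers: the trade gains 18 net, giving 756 at 76 min.
That's the maximum — no swap from here does better than 756.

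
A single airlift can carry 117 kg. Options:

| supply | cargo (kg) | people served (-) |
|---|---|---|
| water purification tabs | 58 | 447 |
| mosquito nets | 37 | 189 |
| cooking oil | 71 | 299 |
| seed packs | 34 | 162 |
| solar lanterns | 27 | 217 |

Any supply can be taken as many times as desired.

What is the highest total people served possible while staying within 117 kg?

By people served per kg: solar lanterns 8.04, water purification tabs 7.71, mosquito nets 5.11, seed packs 4.76 lead.
Taking the top-ratio supplies first gives 4×solar lanterns for 868 (108 kg).
The 108 kg tied up in 4×solar lanterns is better spent on 2×water purification tabs — total rises to 894 (116 kg).
No other feasible combination exceeds 894.

894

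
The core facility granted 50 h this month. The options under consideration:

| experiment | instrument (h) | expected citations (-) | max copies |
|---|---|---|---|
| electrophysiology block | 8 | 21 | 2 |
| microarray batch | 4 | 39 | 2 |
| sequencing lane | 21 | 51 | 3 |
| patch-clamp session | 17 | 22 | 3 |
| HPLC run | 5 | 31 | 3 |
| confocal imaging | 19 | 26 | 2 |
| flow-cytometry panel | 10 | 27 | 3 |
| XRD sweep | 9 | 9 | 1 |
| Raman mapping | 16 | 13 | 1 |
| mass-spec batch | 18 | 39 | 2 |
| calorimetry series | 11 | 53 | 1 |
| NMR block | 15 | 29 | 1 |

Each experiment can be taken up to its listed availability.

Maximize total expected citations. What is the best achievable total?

The ratio heuristic lands on 2×microarray batch + 3×HPLC run + flow-cytometry panel + calorimetry series (251) but leaves 6 h idle.
The 10 h tied up in flow-cytometry panel is better spent on 2×electrophysiology block — total rises to 266 (50 h).
Every other selection either busts 50 h or exceeds an availability limit or fails to beat 266.

266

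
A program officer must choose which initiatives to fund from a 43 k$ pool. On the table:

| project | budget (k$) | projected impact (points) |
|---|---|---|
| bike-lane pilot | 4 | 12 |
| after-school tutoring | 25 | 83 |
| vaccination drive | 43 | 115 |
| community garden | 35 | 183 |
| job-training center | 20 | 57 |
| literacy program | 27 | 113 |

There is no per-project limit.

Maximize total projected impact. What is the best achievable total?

The ratio ordering already packs tightly: 2×bike-lane pilot + community garden, 43 k$, 207.
That's the maximum — no swap from here does better than 207.

207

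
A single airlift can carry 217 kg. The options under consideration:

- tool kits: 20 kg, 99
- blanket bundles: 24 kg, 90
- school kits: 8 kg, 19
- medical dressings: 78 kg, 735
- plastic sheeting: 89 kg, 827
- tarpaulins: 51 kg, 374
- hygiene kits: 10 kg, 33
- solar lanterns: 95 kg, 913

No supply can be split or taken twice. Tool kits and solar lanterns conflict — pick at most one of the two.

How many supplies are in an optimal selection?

4

Best achievable people served is 1849.
For example blanket bundles + school kits + plastic sheeting + solar lanterns achieves it, using 216 kg.
Any selection reaching 1849 contains exactly 4 supplies.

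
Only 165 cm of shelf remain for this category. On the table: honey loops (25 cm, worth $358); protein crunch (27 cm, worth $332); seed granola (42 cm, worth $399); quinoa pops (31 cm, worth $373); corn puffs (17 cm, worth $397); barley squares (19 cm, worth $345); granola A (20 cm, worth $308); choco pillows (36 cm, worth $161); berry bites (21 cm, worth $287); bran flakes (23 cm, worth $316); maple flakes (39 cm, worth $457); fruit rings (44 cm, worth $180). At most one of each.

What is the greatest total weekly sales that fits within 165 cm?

2468

Greedy by ratio would take honey loops + protein crunch + corn puffs + barley squares + granola A + berry bites + bran flakes: 152 cm used, total 2343.
Replace protein crunch with maple flakes: the trade gains 125 net, giving 2468 at 164 cm.
Runner-up honey loops + protein crunch + quinoa pops + corn puffs + barley squares + granola A + bran flakes tops out at 2429.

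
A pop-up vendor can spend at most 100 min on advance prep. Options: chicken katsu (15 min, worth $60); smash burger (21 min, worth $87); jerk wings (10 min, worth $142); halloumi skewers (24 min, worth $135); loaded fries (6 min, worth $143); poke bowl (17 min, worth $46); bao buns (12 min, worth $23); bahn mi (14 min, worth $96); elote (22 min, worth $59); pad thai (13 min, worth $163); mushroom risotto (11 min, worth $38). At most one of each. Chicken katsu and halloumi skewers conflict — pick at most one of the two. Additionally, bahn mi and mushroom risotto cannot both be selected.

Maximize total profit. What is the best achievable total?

789

Ranking by ratio (profit/min): loaded fries 23.83, jerk wings 14.20, pad thai 12.54, bahn mi 6.86.
Smash burger + jerk wings + halloumi skewers + loaded fries + bao buns + bahn mi + pad thai uses 100 of the 100 min and totals 789.
Runner-up smash burger + jerk wings + halloumi skewers + loaded fries + bahn mi + pad thai tops out at 766.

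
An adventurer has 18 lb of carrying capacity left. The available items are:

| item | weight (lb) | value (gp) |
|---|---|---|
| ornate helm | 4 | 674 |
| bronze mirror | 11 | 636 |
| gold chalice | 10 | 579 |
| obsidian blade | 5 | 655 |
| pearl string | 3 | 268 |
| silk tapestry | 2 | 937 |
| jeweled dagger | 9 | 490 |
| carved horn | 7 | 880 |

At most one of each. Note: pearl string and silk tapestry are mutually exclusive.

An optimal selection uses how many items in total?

4

Best achievable value is 3146.
For example ornate helm + obsidian blade + silk tapestry + carved horn achieves it, using 18 lb.
Every optimal selection uses 4 items.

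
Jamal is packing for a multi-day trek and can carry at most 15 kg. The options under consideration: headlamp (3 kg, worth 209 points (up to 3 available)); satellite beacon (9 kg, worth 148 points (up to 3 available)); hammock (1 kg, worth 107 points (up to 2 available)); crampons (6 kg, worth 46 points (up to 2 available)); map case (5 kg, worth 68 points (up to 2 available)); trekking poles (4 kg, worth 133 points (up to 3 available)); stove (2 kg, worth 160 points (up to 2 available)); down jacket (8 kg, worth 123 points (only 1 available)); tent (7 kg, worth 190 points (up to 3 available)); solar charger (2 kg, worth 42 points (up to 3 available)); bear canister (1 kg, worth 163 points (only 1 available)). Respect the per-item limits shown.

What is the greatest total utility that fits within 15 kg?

Greedy by ratio would take 2×headlamp + 2×hammock + 2×stove + solar charger + bear canister: 15 kg used, total 1157.
Replace hammock and solar charger with headlamp: the trade gains 60 net, giving 1217 at 15 kg.
Nothing else within 15 kg beats 1217.

1217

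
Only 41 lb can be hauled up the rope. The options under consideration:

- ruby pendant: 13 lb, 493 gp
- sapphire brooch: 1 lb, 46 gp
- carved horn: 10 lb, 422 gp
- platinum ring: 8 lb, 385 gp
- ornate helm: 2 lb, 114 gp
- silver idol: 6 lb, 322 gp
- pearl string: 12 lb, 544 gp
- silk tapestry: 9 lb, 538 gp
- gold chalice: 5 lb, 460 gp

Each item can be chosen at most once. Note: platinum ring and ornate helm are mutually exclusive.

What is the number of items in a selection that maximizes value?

Best achievable value is 2295.
One optimal bundle: sapphire brooch + platinum ring + silver idol + pearl string + silk tapestry + gold chalice (41 lb).
Every optimal selection uses 6 items.

6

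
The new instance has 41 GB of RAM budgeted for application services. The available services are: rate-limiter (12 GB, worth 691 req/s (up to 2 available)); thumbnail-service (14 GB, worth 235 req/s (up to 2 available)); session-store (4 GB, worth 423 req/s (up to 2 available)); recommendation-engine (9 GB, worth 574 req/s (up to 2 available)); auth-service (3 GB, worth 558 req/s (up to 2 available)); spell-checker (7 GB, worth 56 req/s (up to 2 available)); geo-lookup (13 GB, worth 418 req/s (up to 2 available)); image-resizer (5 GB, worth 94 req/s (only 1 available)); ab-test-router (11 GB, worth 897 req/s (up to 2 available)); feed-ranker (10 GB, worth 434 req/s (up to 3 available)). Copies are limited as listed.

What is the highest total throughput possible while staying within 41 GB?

3907

By throughput per GB: auth-service 186.00, session-store 105.75, ab-test-router 81.55, recommendation-engine 63.78 lead.
Greedy by ratio would take 2×session-store + 2×auth-service + image-resizer + 2×ab-test-router: 41 GB used, total 3850.
Replace session-store and image-resizer with recommendation-engine: the trade gains 57 net, giving 3907 at 41 GB.
That's the maximum — no swap from here does better than 3907.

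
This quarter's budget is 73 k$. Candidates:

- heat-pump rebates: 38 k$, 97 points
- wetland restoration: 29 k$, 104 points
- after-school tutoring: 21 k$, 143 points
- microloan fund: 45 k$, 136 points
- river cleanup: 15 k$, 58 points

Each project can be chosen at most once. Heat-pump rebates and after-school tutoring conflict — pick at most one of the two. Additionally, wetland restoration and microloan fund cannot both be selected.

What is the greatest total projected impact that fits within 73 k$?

305

Taking wetland restoration + after-school tutoring + river cleanup: 65 k$ used, 305 in projected impact.
Next best is after-school tutoring + microloan fund at 279 (66 k$) — short by 26.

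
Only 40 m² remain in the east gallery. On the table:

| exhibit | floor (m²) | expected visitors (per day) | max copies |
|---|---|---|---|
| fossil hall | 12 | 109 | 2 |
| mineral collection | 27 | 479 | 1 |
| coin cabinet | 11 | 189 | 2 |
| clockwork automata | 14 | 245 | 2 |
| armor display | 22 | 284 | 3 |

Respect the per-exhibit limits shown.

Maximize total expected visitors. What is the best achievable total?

By expected visitors per m²: mineral collection 17.74, clockwork automata 17.50, coin cabinet 17.18, armor display 12.91 lead.
A density-first pass picks mineral collection + coin cabinet — 668 at 38 m².
Dropping mineral collection frees 27 m²; slotting in 2×clockwork automata (28 m²) lifts the total to 679 at 39 m².
The spare 1 m² is too small for any remaining exhibit, and no exchange beats 679.

679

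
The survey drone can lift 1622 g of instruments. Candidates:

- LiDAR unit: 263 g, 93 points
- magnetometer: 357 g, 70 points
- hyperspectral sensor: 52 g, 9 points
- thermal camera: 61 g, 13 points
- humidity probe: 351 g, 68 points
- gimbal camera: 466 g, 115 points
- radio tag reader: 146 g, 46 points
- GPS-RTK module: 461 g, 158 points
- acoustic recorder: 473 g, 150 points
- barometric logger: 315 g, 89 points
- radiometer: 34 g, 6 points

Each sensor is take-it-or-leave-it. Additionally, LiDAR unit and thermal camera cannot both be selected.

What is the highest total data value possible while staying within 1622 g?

LiDAR unit + hyperspectral sensor + GPS-RTK module + acoustic recorder + barometric logger + radiometer uses 1598 of the 1622 g and totals 505.
That's the maximum — no feasible swap from here does better than 505.

505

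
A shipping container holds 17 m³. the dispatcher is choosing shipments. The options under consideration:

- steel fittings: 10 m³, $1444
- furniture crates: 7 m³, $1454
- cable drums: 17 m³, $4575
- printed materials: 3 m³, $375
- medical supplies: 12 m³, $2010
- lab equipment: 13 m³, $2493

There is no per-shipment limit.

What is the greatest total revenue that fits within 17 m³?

4575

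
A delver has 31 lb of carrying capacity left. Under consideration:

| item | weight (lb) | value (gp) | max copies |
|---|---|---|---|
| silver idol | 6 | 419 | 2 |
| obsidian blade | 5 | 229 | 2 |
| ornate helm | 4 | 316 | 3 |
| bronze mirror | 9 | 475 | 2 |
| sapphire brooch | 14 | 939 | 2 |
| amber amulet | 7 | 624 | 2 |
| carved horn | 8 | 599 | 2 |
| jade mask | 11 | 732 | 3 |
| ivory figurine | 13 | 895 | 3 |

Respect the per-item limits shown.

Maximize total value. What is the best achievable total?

2479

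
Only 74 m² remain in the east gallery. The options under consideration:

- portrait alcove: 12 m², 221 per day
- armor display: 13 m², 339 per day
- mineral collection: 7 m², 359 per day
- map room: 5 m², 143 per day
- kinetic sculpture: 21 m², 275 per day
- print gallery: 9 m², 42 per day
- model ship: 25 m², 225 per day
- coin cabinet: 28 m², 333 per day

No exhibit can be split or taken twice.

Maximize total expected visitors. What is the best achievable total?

1449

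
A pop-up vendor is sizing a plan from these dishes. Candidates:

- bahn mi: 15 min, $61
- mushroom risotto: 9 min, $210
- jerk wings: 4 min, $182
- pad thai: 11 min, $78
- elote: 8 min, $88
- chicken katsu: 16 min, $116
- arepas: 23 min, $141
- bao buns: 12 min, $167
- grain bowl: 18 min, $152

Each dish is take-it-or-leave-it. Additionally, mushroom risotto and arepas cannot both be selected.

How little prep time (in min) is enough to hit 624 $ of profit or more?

Look for the lowest-prep combination reaching 624.
mushroom risotto + jerk wings + elote + bao buns reaches 647 using 33 min.
Any bundle with less than 33 min falls short of 624.

33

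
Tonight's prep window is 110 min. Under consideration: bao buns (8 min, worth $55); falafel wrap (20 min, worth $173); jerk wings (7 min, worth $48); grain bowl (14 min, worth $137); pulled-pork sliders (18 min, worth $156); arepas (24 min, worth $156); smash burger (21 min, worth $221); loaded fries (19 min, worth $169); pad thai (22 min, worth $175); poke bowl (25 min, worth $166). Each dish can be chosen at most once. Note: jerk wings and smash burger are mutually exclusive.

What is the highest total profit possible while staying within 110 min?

Ranking by ratio (profit/min): smash burger 10.52, grain bowl 9.79, loaded fries 8.89.
Taking bao buns + falafel wrap + pulled-pork sliders + smash burger + loaded fries + pad thai: 108 min used, 949 in profit.
Runner-up bao buns + falafel wrap + pulled-pork sliders + arepas + smash burger + loaded fries tops out at 930.

949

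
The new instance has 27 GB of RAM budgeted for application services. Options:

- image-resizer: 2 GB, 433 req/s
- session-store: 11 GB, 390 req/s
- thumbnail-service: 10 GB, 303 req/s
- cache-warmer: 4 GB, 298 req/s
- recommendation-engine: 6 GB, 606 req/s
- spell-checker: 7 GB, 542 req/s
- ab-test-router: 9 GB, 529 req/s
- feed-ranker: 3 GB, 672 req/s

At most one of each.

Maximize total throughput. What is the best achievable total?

2782

Density check — feed-ranker 224.00, image-resizer 216.50, recommendation-engine 101.00 are the best per GB.
Greedy by ratio would take image-resizer + cache-warmer + recommendation-engine + spell-checker + feed-ranker: 22 GB used, total 2551.
Replace cache-warmer with ab-test-router: the trade gains 231 net, giving 2782 at 27 GB.
Every other selection either busts 27 GB or fails to beat 2782.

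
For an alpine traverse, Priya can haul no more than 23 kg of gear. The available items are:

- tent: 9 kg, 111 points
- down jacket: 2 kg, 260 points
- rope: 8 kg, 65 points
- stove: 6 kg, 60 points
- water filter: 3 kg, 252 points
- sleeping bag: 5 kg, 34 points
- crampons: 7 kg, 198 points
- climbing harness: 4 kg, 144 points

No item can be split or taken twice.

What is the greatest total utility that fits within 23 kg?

914

Taking down jacket + stove + water filter + crampons + climbing harness: 22 kg used, 914 in utility.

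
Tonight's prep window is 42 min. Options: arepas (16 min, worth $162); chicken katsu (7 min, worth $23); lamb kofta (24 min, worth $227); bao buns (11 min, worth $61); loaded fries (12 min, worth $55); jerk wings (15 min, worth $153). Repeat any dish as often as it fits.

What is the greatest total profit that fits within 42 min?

389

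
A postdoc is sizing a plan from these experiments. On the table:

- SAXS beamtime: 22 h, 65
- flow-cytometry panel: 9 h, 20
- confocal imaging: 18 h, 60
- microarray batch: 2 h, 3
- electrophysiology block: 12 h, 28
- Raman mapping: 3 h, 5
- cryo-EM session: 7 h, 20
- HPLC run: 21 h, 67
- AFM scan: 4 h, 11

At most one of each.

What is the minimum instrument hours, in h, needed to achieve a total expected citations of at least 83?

Minimise h subject to total expected citations ≥ 83.
Taking confocal imaging + microarray batch + cryo-EM session gives 83 (≥ 83) for 27 h.
Any bundle with less than 27 h falls short of 83.

27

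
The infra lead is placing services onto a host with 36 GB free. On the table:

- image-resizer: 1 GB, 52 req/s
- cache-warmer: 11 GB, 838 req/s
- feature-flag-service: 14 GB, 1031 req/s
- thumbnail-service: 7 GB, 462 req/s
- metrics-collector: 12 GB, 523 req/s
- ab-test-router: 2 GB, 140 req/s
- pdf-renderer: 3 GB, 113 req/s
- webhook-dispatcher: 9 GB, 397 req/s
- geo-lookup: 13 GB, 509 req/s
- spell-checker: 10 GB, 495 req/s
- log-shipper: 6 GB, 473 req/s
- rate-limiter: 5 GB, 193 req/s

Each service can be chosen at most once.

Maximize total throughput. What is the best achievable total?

The ratio heuristic lands on image-resizer + cache-warmer + feature-flag-service + ab-test-router + log-shipper (2534) but leaves 2 GB idle.
Dropping image-resizer frees 1 GB; slotting in pdf-renderer (3 GB) lifts the total to 2595 at 36 GB.
Runner-up cache-warmer + feature-flag-service + log-shipper + rate-limiter tops out at 2535.

2595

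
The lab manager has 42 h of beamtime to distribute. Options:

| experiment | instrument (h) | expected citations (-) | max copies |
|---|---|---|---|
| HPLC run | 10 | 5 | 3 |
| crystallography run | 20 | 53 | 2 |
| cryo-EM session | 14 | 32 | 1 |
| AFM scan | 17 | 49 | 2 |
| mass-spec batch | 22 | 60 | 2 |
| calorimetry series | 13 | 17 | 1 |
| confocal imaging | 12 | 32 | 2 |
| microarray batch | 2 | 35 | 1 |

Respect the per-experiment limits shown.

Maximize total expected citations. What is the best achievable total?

Filling by ratio: 2×AFM scan + microarray batch for 133, with 6 h left unused.
Dropping AFM scan frees 17 h; slotting in mass-spec batch (22 h) lifts the total to 144 at 41 h.

144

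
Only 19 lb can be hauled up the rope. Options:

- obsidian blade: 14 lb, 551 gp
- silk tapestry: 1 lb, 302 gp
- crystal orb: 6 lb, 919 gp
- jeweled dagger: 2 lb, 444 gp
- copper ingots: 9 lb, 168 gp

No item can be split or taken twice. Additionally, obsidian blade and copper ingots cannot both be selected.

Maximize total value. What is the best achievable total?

Silk tapestry + crystal orb + jeweled dagger + copper ingots uses 18 of the 19 lb and totals 1833.

1833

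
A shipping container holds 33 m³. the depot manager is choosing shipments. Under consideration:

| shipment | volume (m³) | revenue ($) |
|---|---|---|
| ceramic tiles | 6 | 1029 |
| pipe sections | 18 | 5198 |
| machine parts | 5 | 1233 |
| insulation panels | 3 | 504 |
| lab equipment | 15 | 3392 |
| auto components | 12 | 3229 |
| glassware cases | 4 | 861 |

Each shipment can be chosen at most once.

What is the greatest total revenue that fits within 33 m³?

Density check — pipe sections 288.78, auto components 269.08, machine parts 246.60, lab equipment 226.13 are the best per m³.
Taking pipe sections + insulation panels + auto components: 33 m³ used, 8931 in revenue.
Next best is pipe sections + lab equipment at 8590 (33 m³) — short by 341.

8931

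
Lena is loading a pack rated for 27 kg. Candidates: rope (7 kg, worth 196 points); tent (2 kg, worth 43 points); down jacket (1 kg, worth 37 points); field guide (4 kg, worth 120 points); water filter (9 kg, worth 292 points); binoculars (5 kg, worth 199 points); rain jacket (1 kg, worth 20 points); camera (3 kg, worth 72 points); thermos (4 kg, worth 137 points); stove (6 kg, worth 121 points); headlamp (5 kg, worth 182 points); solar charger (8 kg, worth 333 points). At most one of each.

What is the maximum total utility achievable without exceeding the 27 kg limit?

1008

Density check — solar charger 41.62, binoculars 39.80, down jacket 37.00, headlamp 36.40 are the best per kg.
Taking down jacket + field guide + binoculars + thermos + headlamp + solar charger: 27 kg used, 1008 in utility.
No other feasible combination exceeds 1008.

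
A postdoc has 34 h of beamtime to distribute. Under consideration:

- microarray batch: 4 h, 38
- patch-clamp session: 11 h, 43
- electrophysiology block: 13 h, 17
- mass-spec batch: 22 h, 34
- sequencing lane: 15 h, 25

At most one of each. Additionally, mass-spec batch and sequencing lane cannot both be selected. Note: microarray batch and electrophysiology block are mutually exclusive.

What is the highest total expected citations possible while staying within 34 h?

By expected citations per h: microarray batch 9.50, patch-clamp session 3.91, sequencing lane 1.67 lead.
Taking microarray batch + patch-clamp session + sequencing lane: 30 h used, 106 in expected citations.
That's the maximum — no feasible swap from here does better than 106.

106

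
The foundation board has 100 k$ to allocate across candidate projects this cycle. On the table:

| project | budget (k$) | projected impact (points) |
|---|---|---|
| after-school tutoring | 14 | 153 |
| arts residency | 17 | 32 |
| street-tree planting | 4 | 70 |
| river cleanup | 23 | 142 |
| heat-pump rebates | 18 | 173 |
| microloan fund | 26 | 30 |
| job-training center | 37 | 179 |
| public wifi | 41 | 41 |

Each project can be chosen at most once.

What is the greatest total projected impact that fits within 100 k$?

717

Density check — street-tree planting 17.50, after-school tutoring 10.93, heat-pump rebates 9.61, river cleanup 6.17 are the best per k$.
Taking after-school tutoring + street-tree planting + river cleanup + heat-pump rebates + job-training center: 96 k$ used, 717 in projected impact.
Every other selection either busts 100 k$ or fails to beat 717.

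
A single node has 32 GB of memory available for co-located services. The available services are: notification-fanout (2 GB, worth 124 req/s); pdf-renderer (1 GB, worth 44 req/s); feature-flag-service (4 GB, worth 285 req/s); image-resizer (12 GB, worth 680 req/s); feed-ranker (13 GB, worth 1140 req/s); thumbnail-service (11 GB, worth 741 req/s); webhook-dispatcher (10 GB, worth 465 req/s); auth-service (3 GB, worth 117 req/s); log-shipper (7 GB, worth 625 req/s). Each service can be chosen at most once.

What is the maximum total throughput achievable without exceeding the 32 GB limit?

2550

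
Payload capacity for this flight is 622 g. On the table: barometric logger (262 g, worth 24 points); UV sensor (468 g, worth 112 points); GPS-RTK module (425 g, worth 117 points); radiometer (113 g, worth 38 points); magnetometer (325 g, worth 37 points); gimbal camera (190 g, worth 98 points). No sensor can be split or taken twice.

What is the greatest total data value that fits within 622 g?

A density-first pass picks barometric logger + radiometer + gimbal camera — 160 at 565 g.
The 375 g tied up in barometric logger and radiometer is better spent on GPS-RTK module — total rises to 215 (615 g).
Next best is barometric logger + radiometer + gimbal camera at 160 (565 g) — short by 55.

215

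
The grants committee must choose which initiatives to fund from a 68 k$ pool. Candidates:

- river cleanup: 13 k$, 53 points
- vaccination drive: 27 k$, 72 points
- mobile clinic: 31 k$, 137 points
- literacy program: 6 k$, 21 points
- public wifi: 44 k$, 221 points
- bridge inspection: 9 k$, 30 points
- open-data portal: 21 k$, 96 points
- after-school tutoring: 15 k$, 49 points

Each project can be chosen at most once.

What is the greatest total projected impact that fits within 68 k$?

Public wifi + open-data portal uses 65 of the 68 k$ and totals 317.

317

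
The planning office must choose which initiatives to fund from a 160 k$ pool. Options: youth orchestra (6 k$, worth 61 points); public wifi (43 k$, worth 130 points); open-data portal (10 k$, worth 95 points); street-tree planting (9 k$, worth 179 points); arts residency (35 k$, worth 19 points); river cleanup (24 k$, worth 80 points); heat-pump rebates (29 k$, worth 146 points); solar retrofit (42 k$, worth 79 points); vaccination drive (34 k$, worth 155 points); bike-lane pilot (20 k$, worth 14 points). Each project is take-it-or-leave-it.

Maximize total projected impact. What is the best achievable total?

846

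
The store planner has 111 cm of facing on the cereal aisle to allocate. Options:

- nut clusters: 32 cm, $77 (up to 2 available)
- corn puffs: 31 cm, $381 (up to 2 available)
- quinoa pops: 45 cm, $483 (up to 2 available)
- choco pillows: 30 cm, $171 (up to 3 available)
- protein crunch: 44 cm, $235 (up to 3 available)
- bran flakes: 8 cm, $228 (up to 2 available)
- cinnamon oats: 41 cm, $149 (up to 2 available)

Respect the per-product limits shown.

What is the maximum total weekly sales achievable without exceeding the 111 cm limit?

Density check — bran flakes 28.50, corn puffs 12.29, quinoa pops 10.73 are the best per cm.
A density-first pass picks 2×corn puffs + choco pillows + 2×bran flakes — 1389 at 108 cm.
The 92 cm tied up in 2×corn puffs and choco pillows is better spent on 2×quinoa pops — total rises to 1422 (106 cm).
That's the maximum — no swap from here does better than 1422.

1422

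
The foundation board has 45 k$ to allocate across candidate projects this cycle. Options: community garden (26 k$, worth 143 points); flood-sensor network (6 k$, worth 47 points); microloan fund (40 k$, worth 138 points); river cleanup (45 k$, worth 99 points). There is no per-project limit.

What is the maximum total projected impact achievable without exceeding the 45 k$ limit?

Best packing: 7×flood-sensor network — 42 k$, 329 total.
No other feasible combination exceeds 329.

329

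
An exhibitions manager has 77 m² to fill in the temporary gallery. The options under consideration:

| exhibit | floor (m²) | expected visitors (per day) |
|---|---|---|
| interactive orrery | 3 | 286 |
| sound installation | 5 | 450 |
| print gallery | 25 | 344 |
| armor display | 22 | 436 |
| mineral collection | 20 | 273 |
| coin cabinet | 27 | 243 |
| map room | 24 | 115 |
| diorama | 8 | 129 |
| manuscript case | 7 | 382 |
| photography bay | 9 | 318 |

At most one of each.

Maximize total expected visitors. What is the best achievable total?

2274

Best packing: interactive orrery + sound installation + armor display + mineral collection + diorama + manuscript case + photography bay — 74 m², 2274 total.
The closest alternative, interactive orrery + sound installation + print gallery + armor display + manuscript case + photography bay, reaches only 2216.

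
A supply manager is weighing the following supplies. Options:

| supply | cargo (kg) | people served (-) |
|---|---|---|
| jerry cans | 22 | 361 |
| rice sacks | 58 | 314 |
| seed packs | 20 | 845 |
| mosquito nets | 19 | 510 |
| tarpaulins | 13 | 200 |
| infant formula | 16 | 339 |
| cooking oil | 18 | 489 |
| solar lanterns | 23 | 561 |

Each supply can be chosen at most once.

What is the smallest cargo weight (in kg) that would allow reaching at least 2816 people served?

Look for the lowest-cargo combination reaching 2816.
Taking seed packs + mosquito nets + tarpaulins + infant formula + cooking oil + solar lanterns gives 2944 (≥ 2816) for 109 kg.
Any bundle with less than 109 kg falls short of 2816.

109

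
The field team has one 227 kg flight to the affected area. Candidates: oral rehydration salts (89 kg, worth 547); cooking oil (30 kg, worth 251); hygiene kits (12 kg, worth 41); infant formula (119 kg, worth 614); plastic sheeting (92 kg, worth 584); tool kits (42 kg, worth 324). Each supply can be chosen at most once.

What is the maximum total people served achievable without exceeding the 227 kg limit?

The ratio heuristic lands on cooking oil + hygiene kits + plastic sheeting + tool kits (1200) but leaves 51 kg idle.
Replace cooking oil and hygiene kits with oral rehydration salts: the trade gains 255 net, giving 1455 at 223 kg.

1455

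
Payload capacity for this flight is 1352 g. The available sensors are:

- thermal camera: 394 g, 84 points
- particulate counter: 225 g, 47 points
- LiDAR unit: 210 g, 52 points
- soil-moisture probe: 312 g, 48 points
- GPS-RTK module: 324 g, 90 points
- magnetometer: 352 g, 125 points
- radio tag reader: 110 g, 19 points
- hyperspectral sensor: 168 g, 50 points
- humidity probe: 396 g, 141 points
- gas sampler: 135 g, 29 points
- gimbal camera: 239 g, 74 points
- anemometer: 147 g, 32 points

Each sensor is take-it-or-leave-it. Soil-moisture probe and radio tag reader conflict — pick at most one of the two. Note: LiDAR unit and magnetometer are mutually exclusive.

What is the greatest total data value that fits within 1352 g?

430

Density check — humidity probe 0.36, magnetometer 0.36, gimbal camera 0.31, hyperspectral sensor 0.30 are the best per g.
The ratio heuristic lands on magnetometer + hyperspectral sensor + humidity probe + gimbal camera + anemometer (422) but leaves 50 g idle.
Replace hyperspectral sensor and anemometer with GPS-RTK module: the trade gains 8 net, giving 430 at 1311 g.
Every other selection either busts 1352 g or breaks a pairing rule or fails to beat 430.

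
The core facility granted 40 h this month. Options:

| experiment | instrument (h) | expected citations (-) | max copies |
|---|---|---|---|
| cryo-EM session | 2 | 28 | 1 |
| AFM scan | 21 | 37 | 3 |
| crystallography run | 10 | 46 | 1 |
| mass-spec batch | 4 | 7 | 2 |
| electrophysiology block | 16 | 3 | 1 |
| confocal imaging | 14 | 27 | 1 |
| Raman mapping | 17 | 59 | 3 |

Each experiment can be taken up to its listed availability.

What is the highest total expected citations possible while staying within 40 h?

153

Density check — cryo-EM session 14.00, crystallography run 4.60, Raman mapping 3.47, confocal imaging 1.93 are the best per h.
The ratio heuristic lands on cryo-EM session + crystallography run + 2×mass-spec batch + Raman mapping (147) but leaves 3 h idle.
Replace crystallography run and mass-spec batch with Raman mapping: the trade gains 6 net, giving 153 at 40 h.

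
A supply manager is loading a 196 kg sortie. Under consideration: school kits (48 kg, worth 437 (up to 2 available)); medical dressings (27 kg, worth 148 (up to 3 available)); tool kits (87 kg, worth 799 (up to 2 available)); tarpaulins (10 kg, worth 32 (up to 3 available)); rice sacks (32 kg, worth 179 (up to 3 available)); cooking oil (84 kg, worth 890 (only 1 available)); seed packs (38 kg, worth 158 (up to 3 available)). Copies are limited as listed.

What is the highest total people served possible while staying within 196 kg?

Greedy by ratio would take tool kits + 2×tarpaulins + cooking oil: 191 kg used, total 1753.
The 97 kg tied up in tool kits and tarpaulins is better spent on 2×school kits — total rises to 1796 (190 kg).

1796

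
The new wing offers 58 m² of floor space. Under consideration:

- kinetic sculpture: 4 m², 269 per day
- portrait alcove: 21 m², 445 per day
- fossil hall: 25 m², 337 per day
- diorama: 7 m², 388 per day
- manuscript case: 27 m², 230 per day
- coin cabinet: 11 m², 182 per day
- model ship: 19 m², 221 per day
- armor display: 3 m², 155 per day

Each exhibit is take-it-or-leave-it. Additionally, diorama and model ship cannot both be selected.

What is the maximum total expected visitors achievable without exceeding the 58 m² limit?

1439

Best packing: kinetic sculpture + portrait alcove + fossil hall + diorama — 57 m², 1439 total.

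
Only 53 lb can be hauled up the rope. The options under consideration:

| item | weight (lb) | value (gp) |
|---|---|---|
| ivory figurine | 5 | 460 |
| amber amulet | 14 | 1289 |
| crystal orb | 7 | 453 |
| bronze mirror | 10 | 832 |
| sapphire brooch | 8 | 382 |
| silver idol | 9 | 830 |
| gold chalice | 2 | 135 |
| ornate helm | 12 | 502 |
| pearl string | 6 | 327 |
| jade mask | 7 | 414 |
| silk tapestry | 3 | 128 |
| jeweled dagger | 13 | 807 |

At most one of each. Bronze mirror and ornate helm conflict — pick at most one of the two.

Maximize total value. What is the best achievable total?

4353

Taking the top-ratio items first gives ivory figurine + amber amulet + crystal orb + bronze mirror + silver idol + gold chalice + pearl string for 4326 (53 lb).
Replace crystal orb and pearl string with jeweled dagger: the trade gains 27 net, giving 4353 at 53 lb.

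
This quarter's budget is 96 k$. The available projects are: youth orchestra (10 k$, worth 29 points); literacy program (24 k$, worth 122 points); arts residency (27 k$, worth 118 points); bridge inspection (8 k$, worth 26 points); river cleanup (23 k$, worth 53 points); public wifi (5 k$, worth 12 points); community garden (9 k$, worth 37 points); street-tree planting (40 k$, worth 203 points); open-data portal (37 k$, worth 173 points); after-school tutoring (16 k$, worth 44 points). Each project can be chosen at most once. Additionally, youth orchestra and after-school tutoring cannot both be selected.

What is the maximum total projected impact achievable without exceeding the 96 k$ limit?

455

Taking literacy program + arts residency + public wifi + street-tree planting: 96 k$ used, 455 in projected impact.
Nothing else feasible within 96 k$ beats 455.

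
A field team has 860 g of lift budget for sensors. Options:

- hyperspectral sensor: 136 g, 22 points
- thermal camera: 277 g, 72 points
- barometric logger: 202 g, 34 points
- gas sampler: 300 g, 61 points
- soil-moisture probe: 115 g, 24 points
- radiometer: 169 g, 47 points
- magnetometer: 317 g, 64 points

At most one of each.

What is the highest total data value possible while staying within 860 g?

Taking the top-ratio sensors first gives thermal camera + barometric logger + soil-moisture probe + radiometer for 177 (763 g).
The 317 g tied up in barometric logger and soil-moisture probe is better spent on magnetometer — total rises to 183 (763 g).
Next best is hyperspectral sensor + thermal camera + soil-moisture probe + magnetometer at 182 (845 g) — short by 1.

183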